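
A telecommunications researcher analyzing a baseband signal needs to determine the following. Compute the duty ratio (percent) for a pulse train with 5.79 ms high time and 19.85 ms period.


Duty cycle as a percentage:
DC = (t_on / T) * 100
   = (5.79 / 19.85) * 100
   = 0.291688 * 100
   = 29.17 %

29.17 %


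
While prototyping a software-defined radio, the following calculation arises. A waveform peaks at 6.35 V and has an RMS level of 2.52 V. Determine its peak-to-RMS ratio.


Crest factor is the ratio of peak to RMS:
CF = V_peak / V_rms
   = 6.35 / 2.52
   = 2.5198

2.5198


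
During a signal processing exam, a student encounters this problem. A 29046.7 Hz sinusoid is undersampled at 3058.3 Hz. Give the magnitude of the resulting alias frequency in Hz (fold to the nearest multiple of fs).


Compute the nearest integer multiple of fs to the signal:
n = round(29046.7 / 3058.3) = 9
f_alias = |29046.7 - 9 * 3058.3|
        = |29046.7 - 27524.7|
        = 1522.0 Hz

1522.0


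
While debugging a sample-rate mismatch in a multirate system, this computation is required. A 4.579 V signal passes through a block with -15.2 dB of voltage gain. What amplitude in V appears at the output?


Output voltage from dB gain:
V_out = V_in * 10^(gain_dB / 20)
      = 4.579 * 10^(-15.2 / 20)
      = 4.579 * 0.17378
      = 0.7957 V

0.7957 V


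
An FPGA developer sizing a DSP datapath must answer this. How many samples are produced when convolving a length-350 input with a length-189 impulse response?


Linear convolution output length:
L = N + M - 1
  = 350 + 189 - 1
  = 538 samples

538


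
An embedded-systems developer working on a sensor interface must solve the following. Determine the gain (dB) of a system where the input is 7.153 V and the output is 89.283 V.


Voltage gain in dB:
G = 20 * log10(Vout / Vin)
  = 20 * log10(89.283 / 7.153)
  = 20 * log10(12.481896)
  = 20 * 1.096281
  = 21.93 dB

21.93 dB


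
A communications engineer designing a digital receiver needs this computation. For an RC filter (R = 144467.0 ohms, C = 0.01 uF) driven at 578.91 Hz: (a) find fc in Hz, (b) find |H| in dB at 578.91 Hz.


Step 1 — cutoff frequency:
fc = 1 / (2*pi*R*C)
C = 0.01 uF = 1e-08 F
fc = 1 / (2*pi*144467.0*1e-08)
   = 110.167 Hz

Step 2 — magnitude at f = 578.91 Hz:
|H(f)| = 1 / sqrt(1 + (f/fc)^2)
f/fc = 578.91 / 110.167 = 5.25484
|H| = 1 / sqrt(1 + 27.613343) = 0.1869458
|H|_dB = 20*log10(0.1869458) = -14.57 dB

fc = 110.167 Hz; |H(578.91 Hz)| = -14.57 dB


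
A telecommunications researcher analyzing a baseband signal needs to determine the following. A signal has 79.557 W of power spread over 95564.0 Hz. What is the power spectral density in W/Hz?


Power spectral density:
PSD = P / BW
    = 79.557 / 95564.0
    = 0.0008325 W/Hz

0.0008325 W/Hz


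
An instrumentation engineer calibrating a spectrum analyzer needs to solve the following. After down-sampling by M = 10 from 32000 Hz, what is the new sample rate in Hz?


Decimation reduces the sample rate:
fs_out = fs_in / M
       = 32000 / 10
       = 3200.0 Hz

3200.0 Hz


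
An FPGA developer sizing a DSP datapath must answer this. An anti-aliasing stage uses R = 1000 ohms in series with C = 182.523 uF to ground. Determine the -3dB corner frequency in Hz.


Cutoff frequency of a first-order RC filter:
fc = 1 / (2 * pi * R * C)
C = 182.523 uF = 0.000182523 F
fc = 1 / (2 * pi * 1000 * 0.000182523)
   = 1 / 1.1468258318223
   = 0.871972 Hz

0.871972 Hz


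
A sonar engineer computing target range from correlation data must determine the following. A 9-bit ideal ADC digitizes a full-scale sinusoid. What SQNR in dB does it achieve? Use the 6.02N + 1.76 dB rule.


Theoretical SNR for a full-scale sinusoid:
SNR = 6.02 * N + 1.76
    = 6.02 * 9 + 1.76
    = 54.18 + 1.76
    = 55.94 dB

55.94 dB


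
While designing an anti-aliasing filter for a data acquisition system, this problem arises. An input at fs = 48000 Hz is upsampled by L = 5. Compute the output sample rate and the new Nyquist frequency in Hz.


Step 1 — output sample rate after interpolation by L:
fs_out = L * fs_in = 5 * 48000 = 240000 Hz

Step 2 — Nyquist frequency of the output stream:
f_Nyq = fs_out / 2 = 240000 / 2 = 120000.0 Hz

fs_out = 240000 Hz; f_Nyquist = 120000.0 Hz


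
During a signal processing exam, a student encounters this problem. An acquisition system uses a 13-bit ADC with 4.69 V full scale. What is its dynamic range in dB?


Dynamic range from full-scale to LSB:
V_min = V_max / 2^bits = 4.69 / 2^13
DR = 20 * log10(V_max / V_min)
   = 20 * log10(2^13)
   = 20 * 13 * log10(2)
   = 78.27 dB

78.27 dB


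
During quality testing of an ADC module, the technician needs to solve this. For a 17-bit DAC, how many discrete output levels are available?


Number of quantization levels = 2^N
= 2^17
= 131072

131072


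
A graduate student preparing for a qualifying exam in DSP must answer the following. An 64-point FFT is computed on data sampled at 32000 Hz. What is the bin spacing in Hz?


DFT frequency resolution:
df = fs / N
   = 32000 / 64
   = 500.0 Hz

500.0 Hz


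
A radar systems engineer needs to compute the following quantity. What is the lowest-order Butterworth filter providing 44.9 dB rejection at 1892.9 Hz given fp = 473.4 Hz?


Butterworth filter order formula:
n = log10(10^(A/10) - 1) / (2 * log10(f_stop/f_pass))
10^(44.9/10) - 1 = 30901.9543
f_stop/f_pass = 1892.9 / 473.4 = 3.9985
n = 3.7298 -> ceil = 4

4


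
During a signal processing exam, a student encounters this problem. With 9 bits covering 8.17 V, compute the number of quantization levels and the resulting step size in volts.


Step 1 — number of quantization levels:
L = 2^N = 2^9 = 512

Step 2 — LSB step size:
delta = Vfs / L
      = 8.17 / 512
      = 0.01595703 V

Levels = 512; step size = 0.01595703 V


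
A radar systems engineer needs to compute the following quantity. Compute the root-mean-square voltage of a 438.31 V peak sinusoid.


RMS voltage for a sinusoidal waveform:
V_rms = V_peak / sqrt(2)
      = 438.31 / 1.414214
      = 309.932 V

309.932 V


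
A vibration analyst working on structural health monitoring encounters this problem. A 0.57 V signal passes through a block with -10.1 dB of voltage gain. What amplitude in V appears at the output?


Output voltage from dB gain:
V_out = V_in * 10^(gain_dB / 20)
      = 0.57 * 10^(-10.1 / 20)
      = 0.57 * 0.312608
      = 0.1782 V

0.1782 V


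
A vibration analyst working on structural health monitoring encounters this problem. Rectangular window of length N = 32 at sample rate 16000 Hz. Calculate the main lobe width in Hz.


Main lobe width for a rectangular window:
Width = 2 * fs / N
      = 2 * 16000 / 32
      = 32000 / 32
      = 1000.0 Hz

1000.0 Hz


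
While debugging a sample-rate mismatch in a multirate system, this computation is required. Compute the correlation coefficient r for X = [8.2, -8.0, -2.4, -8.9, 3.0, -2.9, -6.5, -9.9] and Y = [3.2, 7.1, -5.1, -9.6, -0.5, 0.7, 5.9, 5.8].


Pearson correlation coefficient (population):
r = cov(X,Y) / (std(X) * std(Y))
Mean X = -3.425, Mean Y = 0.9375
Cov(X,Y) = -0.811562
Std(X) = 5.91645, Std(Y) = 5.488383
r = -0.025

-0.025


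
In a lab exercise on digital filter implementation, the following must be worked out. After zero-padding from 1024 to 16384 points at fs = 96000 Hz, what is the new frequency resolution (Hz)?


Frequency resolution after zero-padding:
N_padded = 1024 * 16 = 16384
df = fs / N_padded
   = 96000 / 16384
   = 5.8594 Hz

5.8594 Hz


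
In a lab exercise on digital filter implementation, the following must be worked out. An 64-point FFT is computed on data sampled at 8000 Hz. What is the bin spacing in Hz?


DFT frequency resolution:
df = fs / N
   = 8000 / 64
   = 125.0 Hz

125.0 Hz


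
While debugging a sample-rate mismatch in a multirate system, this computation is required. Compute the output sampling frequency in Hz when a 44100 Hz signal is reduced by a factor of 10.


Decimation reduces the sample rate:
fs_out = fs_in / M
       = 44100 / 10
       = 4410.0 Hz

4410.0 Hz


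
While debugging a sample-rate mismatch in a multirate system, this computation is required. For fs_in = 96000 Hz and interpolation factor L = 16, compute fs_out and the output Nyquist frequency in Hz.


Step 1 — output sample rate after interpolation by L:
fs_out = L * fs_in = 16 * 96000 = 1536000 Hz

Step 2 — Nyquist frequency of the output stream:
f_Nyq = fs_out / 2 = 1536000 / 2 = 768000.0 Hz

fs_out = 1536000 Hz; f_Nyquist = 768000.0 Hz


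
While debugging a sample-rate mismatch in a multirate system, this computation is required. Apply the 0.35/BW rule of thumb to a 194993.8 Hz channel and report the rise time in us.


Rise time from bandwidth relationship:
tr = 0.35 / BW
   = 0.35 / 194993.8
   = 1.794928864e-06 s
   = 1.7949 us

1.7949 us


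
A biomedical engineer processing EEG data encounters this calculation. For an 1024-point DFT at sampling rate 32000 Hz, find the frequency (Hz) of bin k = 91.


Frequency of DFT bin k:
f_k = k * fs / N
    = 91 * 32000 / 1024
    = 2912000 / 1024
    = 2843.75 Hz

2843.75 Hz


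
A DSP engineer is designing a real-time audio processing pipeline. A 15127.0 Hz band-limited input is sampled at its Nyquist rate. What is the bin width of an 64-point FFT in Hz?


Step 1 — Nyquist sampling rate:
fs = 2 * fmax = 2 * 15127.0 = 30254.0 Hz

Step 2 — DFT bin spacing:
df = fs / N = 30254.0 / 64 = 472.7188 Hz

472.7188 Hz


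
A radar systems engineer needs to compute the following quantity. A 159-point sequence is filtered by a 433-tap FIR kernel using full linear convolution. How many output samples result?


Linear convolution output length:
L = N + M - 1
  = 159 + 433 - 1
  = 591 samples

591


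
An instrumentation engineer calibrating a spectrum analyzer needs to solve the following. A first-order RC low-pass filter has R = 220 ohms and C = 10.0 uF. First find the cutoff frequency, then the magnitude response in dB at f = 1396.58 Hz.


Step 1 — cutoff frequency:
fc = 1 / (2*pi*R*C)
C = 10.0 uF = 1e-05 F
fc = 1 / (2*pi*220*1e-05)
   = 72.3432 Hz

Step 2 — magnitude at f = 1396.58 Hz:
|H(f)| = 1 / sqrt(1 + (f/fc)^2)
f/fc = 1396.58 / 72.3432 = 19.304924
|H| = 1 / sqrt(1 + 372.680091) = 0.0517309
|H|_dB = 20*log10(0.0517309) = -25.72 dB

fc = 72.3432 Hz; |H(1396.58 Hz)| = -25.72 dB


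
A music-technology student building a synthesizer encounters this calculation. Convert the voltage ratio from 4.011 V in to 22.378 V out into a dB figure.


Voltage gain in dB:
G = 20 * log10(Vout / Vin)
  = 20 * log10(22.378 / 4.011)
  = 20 * log10(5.579157)
  = 20 * 0.746569
  = 14.93 dB

14.93 dB


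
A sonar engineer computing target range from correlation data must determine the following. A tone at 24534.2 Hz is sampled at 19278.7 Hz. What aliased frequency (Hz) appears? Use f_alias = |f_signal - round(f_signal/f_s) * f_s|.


Compute the nearest integer multiple of fs to the signal:
n = round(24534.2 / 19278.7) = 1
f_alias = |24534.2 - 1 * 19278.7|
        = |24534.2 - 19278.7|
        = 5255.5 Hz

5255.5


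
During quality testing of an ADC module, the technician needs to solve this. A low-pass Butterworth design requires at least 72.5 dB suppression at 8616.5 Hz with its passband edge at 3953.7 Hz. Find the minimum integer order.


Butterworth filter order formula:
n = log10(10^(A/10) - 1) / (2 * log10(f_stop/f_pass))
10^(72.5/10) - 1 = 17782793.1004
f_stop/f_pass = 8616.5 / 3953.7 = 2.1794
n = 10.7145 -> ceil = 11

11


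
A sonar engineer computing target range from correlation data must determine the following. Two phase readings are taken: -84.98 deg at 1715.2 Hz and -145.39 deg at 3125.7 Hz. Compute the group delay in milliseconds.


Group delay from phase difference:
tau = -d(phi)/d(omega)
d(phi) = -60.41 deg = -1.054353 rad
d(omega) = 2*pi*(3125.7 - 1715.2) = 8862.4329 rad/s
tau = -(-1.054353) / 8862.4329
    = 0.119 ms

0.119 ms


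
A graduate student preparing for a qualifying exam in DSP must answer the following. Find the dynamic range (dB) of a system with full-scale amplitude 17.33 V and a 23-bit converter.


Dynamic range from full-scale to LSB:
V_min = V_max / 2^bits = 17.33 / 2^23
DR = 20 * log10(V_max / V_min)
   = 20 * log10(2^23)
   = 20 * 23 * log10(2)
   = 138.47 dB

138.47 dB


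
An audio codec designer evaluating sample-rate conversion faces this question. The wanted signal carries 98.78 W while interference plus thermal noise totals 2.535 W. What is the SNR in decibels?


SNR in decibels:
SNR = 10 * log10(Ps / Pn)
    = 10 * log10(98.78 / 2.535)
    = 10 * log10(38.9665)
    = 10 * 1.5907
    = 15.91 dB

15.91 dB


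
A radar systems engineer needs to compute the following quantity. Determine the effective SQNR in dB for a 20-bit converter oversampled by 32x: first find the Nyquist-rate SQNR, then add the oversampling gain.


Step 1 — baseline SQNR at Nyquist:
SQNR_base = 6.02*N + 1.76
          = 6.02*20 + 1.76
          = 122.16 dB

Step 2 — oversampling processing gain:
G = 10*log10(OSR) = 10*log10(32) = 15.05 dB

Step 3 — total:
SQNR_total = 122.16 + 15.05 = 137.21 dB

Base SQNR = 122.16 dB; oversampled SQNR = 137.21 dB


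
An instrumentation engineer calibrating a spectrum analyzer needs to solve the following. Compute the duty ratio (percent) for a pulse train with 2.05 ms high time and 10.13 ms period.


Duty cycle as a percentage:
DC = (t_on / T) * 100
   = (2.05 / 10.13) * 100
   = 0.202369 * 100
   = 20.24 %

20.24 %


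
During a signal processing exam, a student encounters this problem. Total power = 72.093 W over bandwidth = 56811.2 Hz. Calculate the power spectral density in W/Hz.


Power spectral density:
PSD = P / BW
    = 72.093 / 56811.2
    = 0.00126899 W/Hz

0.00126899 W/Hz


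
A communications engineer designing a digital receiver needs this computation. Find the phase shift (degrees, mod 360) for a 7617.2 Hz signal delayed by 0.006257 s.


Phase shift from frequency and time delay:
phi = 360 * f * t_delay
    = 360 * 7617.2 * 0.006257
    = 17157.9 degrees
    mod 360 = 237.9 degrees

237.9 degrees


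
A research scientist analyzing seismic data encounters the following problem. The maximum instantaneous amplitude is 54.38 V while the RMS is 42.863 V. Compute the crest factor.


Crest factor is the ratio of peak to RMS:
CF = V_peak / V_rms
   = 54.38 / 42.863
   = 1.2687

1.2687


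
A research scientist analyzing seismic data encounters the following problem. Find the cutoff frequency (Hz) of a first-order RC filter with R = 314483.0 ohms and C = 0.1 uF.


Cutoff frequency of a first-order RC filter:
fc = 1 / (2 * pi * R * C)
C = 0.1 uF = 1e-07 F
fc = 1 / (2 * pi * 314483.0 * 1e-07)
   = 1 / 0.19759549649578
   = 5.060844 Hz

5.060844 Hz


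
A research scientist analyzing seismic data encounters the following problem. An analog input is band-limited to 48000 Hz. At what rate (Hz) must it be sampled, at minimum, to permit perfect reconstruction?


The Nyquist rate is twice the maximum frequency component.
fs_min = 2 * fmax
      = 2 * 48000
      = 96000 Hz

96000


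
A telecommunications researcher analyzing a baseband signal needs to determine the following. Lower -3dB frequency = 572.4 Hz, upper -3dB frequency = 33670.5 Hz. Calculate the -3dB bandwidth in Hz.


Bandwidth is the difference of -3dB frequencies:
BW = f_high - f_low
   = 33670.5 - 572.4
   = 33098.1 Hz

33098.1 Hz


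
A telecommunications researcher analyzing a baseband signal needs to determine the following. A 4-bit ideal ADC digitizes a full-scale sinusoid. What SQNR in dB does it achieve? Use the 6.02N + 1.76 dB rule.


Theoretical SNR for a full-scale sinusoid:
SNR = 6.02 * N + 1.76
    = 6.02 * 4 + 1.76
    = 24.08 + 1.76
    = 25.84 dB

25.84 dB


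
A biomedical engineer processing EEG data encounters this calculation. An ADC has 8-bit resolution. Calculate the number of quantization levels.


Number of quantization levels = 2^N
= 2^8
= 256

256


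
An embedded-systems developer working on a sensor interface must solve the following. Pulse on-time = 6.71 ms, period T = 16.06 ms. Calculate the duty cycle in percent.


Duty cycle as a percentage:
DC = (t_on / T) * 100
   = (6.71 / 16.06) * 100
   = 0.417808 * 100
   = 41.78 %

41.78 %


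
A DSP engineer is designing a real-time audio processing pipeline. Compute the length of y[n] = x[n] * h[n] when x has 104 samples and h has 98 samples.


Linear convolution output length:
L = N + M - 1
  = 104 + 98 - 1
  = 201 samples

201


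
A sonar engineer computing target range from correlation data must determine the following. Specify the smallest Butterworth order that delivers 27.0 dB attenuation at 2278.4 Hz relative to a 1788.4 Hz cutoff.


Butterworth filter order formula:
n = log10(10^(A/10) - 1) / (2 * log10(f_stop/f_pass))
10^(27.0/10) - 1 = 500.1872
f_stop/f_pass = 2278.4 / 1788.4 = 1.274
n = 12.8328 -> ceil = 13

13


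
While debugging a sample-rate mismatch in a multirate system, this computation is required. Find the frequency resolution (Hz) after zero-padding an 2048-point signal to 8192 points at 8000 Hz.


Frequency resolution after zero-padding:
N_padded = 2048 * 4 = 8192
df = fs / N_padded
   = 8000 / 8192
   = 0.9766 Hz

0.9766 Hz


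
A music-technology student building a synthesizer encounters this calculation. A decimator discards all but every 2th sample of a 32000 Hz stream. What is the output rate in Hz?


Decimation reduces the sample rate:
fs_out = fs_in / M
       = 32000 / 2
       = 16000.0 Hz

16000.0 Hz


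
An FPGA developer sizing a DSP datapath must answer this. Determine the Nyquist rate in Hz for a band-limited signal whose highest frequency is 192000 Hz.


The Nyquist rate is twice the maximum frequency component.
fs_min = 2 * fmax
      = 2 * 192000
      = 384000 Hz

384000


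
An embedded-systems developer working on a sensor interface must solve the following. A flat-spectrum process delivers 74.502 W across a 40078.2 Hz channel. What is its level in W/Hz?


Power spectral density:
PSD = P / BW
    = 74.502 / 40078.2
    = 0.00185892 W/Hz

0.00185892 W/Hz


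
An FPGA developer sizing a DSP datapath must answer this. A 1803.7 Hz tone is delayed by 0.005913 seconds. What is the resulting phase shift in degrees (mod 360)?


Phase shift from frequency and time delay:
phi = 360 * f * t_delay
    = 360 * 1803.7 * 0.005913
    = 3839.5 degrees
    mod 360 = 239.5 degrees

239.5 degrees


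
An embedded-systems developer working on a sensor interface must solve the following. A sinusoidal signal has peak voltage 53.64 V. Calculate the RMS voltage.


RMS voltage for a sinusoidal waveform:
V_rms = V_peak / sqrt(2)
      = 53.64 / 1.414214
      = 37.929 V

37.929 V


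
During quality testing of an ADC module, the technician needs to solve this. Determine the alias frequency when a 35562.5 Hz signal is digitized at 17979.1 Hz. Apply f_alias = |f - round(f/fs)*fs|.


Compute the nearest integer multiple of fs to the signal:
n = round(35562.5 / 17979.1) = 2
f_alias = |35562.5 - 2 * 17979.1|
        = |35562.5 - 35958.2|
        = 395.7 Hz

395.7


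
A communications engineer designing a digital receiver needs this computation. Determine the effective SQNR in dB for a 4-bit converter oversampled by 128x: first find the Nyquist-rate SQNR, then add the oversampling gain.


Step 1 — baseline SQNR at Nyquist:
SQNR_base = 6.02*N + 1.76
          = 6.02*4 + 1.76
          = 25.84 dB

Step 2 — oversampling processing gain:
G = 10*log10(OSR) = 10*log10(128) = 21.07 dB

Step 3 — total:
SQNR_total = 25.84 + 21.07 = 46.91 dB

Base SQNR = 25.84 dB; oversampled SQNR = 46.91 dB


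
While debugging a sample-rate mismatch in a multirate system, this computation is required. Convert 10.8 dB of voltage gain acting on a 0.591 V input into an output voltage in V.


Output voltage from dB gain:
V_out = V_in * 10^(gain_dB / 20)
      = 0.591 * 10^(10.8 / 20)
      = 0.591 * 3.467369
      = 2.0492 V

2.0492 V


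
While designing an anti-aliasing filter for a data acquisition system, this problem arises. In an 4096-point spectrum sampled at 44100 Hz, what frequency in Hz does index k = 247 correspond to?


Frequency of DFT bin k:
f_k = k * fs / N
    = 247 * 44100 / 4096
    = 10892700 / 4096
    = 2659.351 Hz

2659.351 Hz


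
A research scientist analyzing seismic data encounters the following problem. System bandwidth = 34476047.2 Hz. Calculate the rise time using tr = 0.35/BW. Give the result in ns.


Rise time from bandwidth relationship:
tr = 0.35 / BW
   = 0.35 / 34476047.2
   = 1.015197589e-08 s
   = 10.152 ns

10.152 ns


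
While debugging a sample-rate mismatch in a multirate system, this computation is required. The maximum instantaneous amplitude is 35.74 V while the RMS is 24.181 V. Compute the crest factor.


Crest factor is the ratio of peak to RMS:
CF = V_peak / V_rms
   = 35.74 / 24.181
   = 1.478

1.478


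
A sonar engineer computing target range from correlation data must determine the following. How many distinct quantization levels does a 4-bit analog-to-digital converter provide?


Number of quantization levels = 2^N
= 2^4
= 16

16


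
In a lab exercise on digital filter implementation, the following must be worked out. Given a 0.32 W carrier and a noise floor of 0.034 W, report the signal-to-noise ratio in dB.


SNR in decibels:
SNR = 10 * log10(Ps / Pn)
    = 10 * log10(0.32 / 0.034)
    = 10 * log10(9.4118)
    = 10 * 0.9737
    = 9.74 dB

9.74 dB


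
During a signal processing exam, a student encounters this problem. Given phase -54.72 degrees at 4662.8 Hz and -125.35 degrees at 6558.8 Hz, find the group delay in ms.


Group delay from phase difference:
tau = -d(phi)/d(omega)
d(phi) = -70.63 deg = -1.232726 rad
d(omega) = 2*pi*(6558.8 - 4662.8) = 11912.9193 rad/s
tau = -(-1.232726) / 11912.9193
    = 0.1035 ms

0.1035 ms


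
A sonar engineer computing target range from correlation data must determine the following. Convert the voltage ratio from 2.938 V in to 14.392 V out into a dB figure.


Voltage gain in dB:
G = 20 * log10(Vout / Vin)
  = 20 * log10(14.392 / 2.938)
  = 20 * log10(4.89857)
  = 20 * 0.690069
  = 13.8 dB

13.8 dB


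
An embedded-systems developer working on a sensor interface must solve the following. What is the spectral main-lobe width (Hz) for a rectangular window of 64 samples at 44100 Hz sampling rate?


Main lobe width for a rectangular window:
Width = 2 * fs / N
      = 2 * 44100 / 64
      = 88200 / 64
      = 1378.125 Hz

1378.125 Hz


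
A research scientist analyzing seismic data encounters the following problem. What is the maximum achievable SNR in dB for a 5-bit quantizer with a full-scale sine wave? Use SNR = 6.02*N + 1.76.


Theoretical SNR for a full-scale sinusoid:
SNR = 6.02 * N + 1.76
    = 6.02 * 5 + 1.76
    = 30.1 + 1.76
    = 31.86 dB

31.86 dB


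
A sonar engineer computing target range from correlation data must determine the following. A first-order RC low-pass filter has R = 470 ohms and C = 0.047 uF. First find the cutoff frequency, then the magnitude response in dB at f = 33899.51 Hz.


Step 1 — cutoff frequency:
fc = 1 / (2*pi*R*C)
C = 0.047 uF = 4.7e-08 F
fc = 1 / (2*pi*470*4.7e-08)
   = 7204.841 Hz

Step 2 — magnitude at f = 33899.51 Hz:
|H(f)| = 1 / sqrt(1 + (f/fc)^2)
f/fc = 33899.51 / 7204.841 = 4.705102
|H| = 1 / sqrt(1 + 22.137985) = 0.2078917
|H|_dB = 20*log10(0.2078917) = -13.64 dB

fc = 7204.841 Hz; |H(33899.51 Hz)| = -13.64 dB


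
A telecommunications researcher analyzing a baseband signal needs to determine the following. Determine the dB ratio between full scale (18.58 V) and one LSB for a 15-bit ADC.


Dynamic range from full-scale to LSB:
V_min = V_max / 2^bits = 18.58 / 2^15
DR = 20 * log10(V_max / V_min)
   = 20 * log10(2^15)
   = 20 * 15 * log10(2)
   = 90.31 dB

90.31 dB


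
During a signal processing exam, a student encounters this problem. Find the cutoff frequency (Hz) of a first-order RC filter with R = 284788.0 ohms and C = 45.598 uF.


Cutoff frequency of a first-order RC filter:
fc = 1 / (2 * pi * R * C)
C = 45.598 uF = 4.5598e-05 F
fc = 1 / (2 * pi * 284788.0 * 4.5598e-05)
   = 1 / 81.59195669155
   = 0.012256 Hz

0.012256 Hz


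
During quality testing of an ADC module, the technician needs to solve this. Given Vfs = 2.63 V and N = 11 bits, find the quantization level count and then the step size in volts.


Step 1 — number of quantization levels:
L = 2^N = 2^11 = 2048

Step 2 — LSB step size:
delta = Vfs / L
      = 2.63 / 2048
      = 0.00128418 V

Levels = 2048; step size = 0.00128418 V


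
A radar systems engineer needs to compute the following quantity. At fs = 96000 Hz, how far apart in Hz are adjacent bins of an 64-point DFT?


DFT frequency resolution:
df = fs / N
   = 96000 / 64
   = 1500.0 Hz

1500.0 Hz


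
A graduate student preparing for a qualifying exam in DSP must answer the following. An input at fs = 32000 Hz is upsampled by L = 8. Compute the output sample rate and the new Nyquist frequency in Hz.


Step 1 — output sample rate after interpolation by L:
fs_out = L * fs_in = 8 * 32000 = 256000 Hz

Step 2 — Nyquist frequency of the output stream:
f_Nyq = fs_out / 2 = 256000 / 2 = 128000.0 Hz

fs_out = 256000 Hz; f_Nyquist = 128000.0 Hz


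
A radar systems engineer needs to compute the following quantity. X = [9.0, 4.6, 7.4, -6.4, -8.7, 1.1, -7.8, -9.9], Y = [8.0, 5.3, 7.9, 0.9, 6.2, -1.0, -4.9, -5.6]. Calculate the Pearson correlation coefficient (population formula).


Pearson correlation coefficient (population):
r = cov(X,Y) / (std(X) * std(Y))
Mean X = -1.3375, Mean Y = 2.1
Cov(X,Y) = 26.27125
Std(X) = 7.23981, Std(Y) = 5.182181
r = 0.7002

0.7002


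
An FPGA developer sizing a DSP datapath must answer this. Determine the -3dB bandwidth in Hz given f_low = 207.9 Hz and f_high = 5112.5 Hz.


Bandwidth is the difference of -3dB frequencies:
BW = f_high - f_low
   = 5112.5 - 207.9
   = 4904.6 Hz

4904.6 Hz


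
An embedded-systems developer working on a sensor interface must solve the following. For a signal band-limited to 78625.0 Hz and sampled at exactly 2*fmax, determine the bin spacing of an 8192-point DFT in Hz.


Step 1 — Nyquist sampling rate:
fs = 2 * fmax = 2 * 78625.0 = 157250.0 Hz

Step 2 — DFT bin spacing:
df = fs / N = 157250.0 / 8192 = 19.1956 Hz

19.1956 Hz


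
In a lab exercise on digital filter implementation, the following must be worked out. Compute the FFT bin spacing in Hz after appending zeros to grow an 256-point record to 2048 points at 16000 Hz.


Frequency resolution after zero-padding:
N_padded = 256 * 8 = 2048
df = fs / N_padded
   = 16000 / 2048
   = 7.8125 Hz

7.8125 Hz


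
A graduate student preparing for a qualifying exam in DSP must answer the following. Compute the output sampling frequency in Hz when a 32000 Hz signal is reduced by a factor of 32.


Decimation reduces the sample rate:
fs_out = fs_in / M
       = 32000 / 32
       = 1000.0 Hz

1000.0 Hz


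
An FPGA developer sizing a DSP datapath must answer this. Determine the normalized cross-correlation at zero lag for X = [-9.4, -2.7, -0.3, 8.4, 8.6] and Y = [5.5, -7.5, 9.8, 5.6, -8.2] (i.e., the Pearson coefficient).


Pearson correlation coefficient (population):
r = cov(X,Y) / (std(X) * std(Y))
Mean X = 0.92, Mean Y = 1.04
Cov(X,Y) = -12.5308
Std(X) = 6.870633, Std(Y) = 7.426062
r = -0.2456

-0.2456


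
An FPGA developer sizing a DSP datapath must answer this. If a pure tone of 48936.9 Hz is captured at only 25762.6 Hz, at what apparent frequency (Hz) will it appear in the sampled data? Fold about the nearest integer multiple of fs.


Compute the nearest integer multiple of fs to the signal:
n = round(48936.9 / 25762.6) = 2
f_alias = |48936.9 - 2 * 25762.6|
        = |48936.9 - 51525.2|
        = 2588.3 Hz

2588.3


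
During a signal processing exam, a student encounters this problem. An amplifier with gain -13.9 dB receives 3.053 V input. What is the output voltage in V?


Output voltage from dB gain:
V_out = V_in * 10^(gain_dB / 20)
      = 3.053 * 10^(-13.9 / 20)
      = 3.053 * 0.201837
      = 0.6162 V

0.6162 V


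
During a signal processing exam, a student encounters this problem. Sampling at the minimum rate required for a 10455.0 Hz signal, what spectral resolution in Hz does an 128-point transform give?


Step 1 — Nyquist sampling rate:
fs = 2 * fmax = 2 * 10455.0 = 20910.0 Hz

Step 2 — DFT bin spacing:
df = fs / N = 20910.0 / 128 = 163.3594 Hz

163.3594 Hz


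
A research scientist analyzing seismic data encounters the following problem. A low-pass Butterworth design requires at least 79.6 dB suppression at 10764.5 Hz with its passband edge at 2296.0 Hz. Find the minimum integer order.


Butterworth filter order formula:
n = log10(10^(A/10) - 1) / (2 * log10(f_stop/f_pass))
10^(79.6/10) - 1 = 91201082.9356
f_stop/f_pass = 10764.5 / 2296.0 = 4.6884
n = 5.9313 -> ceil = 6

6


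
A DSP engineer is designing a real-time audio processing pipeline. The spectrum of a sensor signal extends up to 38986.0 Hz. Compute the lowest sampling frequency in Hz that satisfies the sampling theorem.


The Nyquist rate is twice the maximum frequency component.
fs_min = 2 * fmax
      = 2 * 38986.0
      = 77972.0 Hz

77972.0


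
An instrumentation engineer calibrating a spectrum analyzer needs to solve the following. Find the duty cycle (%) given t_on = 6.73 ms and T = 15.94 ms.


Duty cycle as a percentage:
DC = (t_on / T) * 100
   = (6.73 / 15.94) * 100
   = 0.422208 * 100
   = 42.22 %

42.22 %


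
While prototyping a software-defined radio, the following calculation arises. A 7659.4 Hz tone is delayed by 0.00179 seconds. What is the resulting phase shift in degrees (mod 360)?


Phase shift from frequency and time delay:
phi = 360 * f * t_delay
    = 360 * 7659.4 * 0.00179
    = 4935.72 degrees
    mod 360 = 255.72 degrees

255.72 degrees


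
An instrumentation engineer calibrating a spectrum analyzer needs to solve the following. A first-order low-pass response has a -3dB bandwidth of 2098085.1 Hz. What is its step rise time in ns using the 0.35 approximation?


Rise time from bandwidth relationship:
tr = 0.35 / BW
   = 0.35 / 2098085.1
   = 1.668187816e-07 s
   = 166.8188 ns

166.8188 ns


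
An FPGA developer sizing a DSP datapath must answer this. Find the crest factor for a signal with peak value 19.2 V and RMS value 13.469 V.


Crest factor is the ratio of peak to RMS:
CF = V_peak / V_rms
   = 19.2 / 13.469
   = 1.4255

1.4255


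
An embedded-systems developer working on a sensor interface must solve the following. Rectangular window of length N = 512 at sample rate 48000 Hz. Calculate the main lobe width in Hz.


Main lobe width for a rectangular window:
Width = 2 * fs / N
      = 2 * 48000 / 512
      = 96000 / 512
      = 187.5 Hz

187.5 Hz


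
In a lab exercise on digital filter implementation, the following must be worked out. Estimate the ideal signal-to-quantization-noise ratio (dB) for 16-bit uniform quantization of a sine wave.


Theoretical SNR for a full-scale sinusoid:
SNR = 6.02 * N + 1.76
    = 6.02 * 16 + 1.76
    = 96.32 + 1.76
    = 98.08 dB

98.08 dB


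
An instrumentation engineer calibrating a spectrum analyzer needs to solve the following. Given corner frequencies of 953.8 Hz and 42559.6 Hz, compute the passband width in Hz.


Bandwidth is the difference of -3dB frequencies:
BW = f_high - f_low
   = 42559.6 - 953.8
   = 41605.8 Hz

41605.8 Hz


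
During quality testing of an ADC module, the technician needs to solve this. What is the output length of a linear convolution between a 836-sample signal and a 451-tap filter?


Linear convolution output length:
L = N + M - 1
  = 836 + 451 - 1
  = 1286 samples

1286


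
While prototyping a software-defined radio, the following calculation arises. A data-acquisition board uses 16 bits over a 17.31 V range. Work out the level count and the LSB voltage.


Step 1 — number of quantization levels:
L = 2^N = 2^16 = 65536

Step 2 — LSB step size:
delta = Vfs / L
      = 17.31 / 65536
      = 0.00026413 V

Levels = 65536; step size = 0.00026413 V


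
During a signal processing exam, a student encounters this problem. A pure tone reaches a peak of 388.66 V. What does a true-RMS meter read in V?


RMS voltage for a sinusoidal waveform:
V_rms = V_peak / sqrt(2)
      = 388.66 / 1.414214
      = 274.824 V

274.824 V


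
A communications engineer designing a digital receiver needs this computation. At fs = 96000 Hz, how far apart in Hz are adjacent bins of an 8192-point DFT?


DFT frequency resolution:
df = fs / N
   = 96000 / 8192
   = 11.7188 Hz

11.7188 Hz


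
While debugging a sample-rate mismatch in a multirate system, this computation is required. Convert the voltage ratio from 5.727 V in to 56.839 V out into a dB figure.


Voltage gain in dB:
G = 20 * log10(Vout / Vin)
  = 20 * log10(56.839 / 5.727)
  = 20 * log10(9.924742)
  = 20 * 0.996719
  = 19.93 dB

19.93 dB


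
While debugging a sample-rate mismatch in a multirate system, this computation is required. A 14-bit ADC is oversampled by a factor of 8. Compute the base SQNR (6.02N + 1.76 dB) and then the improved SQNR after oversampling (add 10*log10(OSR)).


Step 1 — baseline SQNR at Nyquist:
SQNR_base = 6.02*N + 1.76
          = 6.02*14 + 1.76
          = 86.04 dB

Step 2 — oversampling processing gain:
G = 10*log10(OSR) = 10*log10(8) = 9.03 dB

Step 3 — total:
SQNR_total = 86.04 + 9.03 = 95.07 dB

Base SQNR = 86.04 dB; oversampled SQNR = 95.07 dB


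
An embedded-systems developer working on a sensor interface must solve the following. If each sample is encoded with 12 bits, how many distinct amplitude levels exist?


Number of quantization levels = 2^N
= 2^12
= 4096

4096


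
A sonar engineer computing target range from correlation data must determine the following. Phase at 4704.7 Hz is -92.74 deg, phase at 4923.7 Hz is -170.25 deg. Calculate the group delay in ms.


Group delay from phase difference:
tau = -d(phi)/d(omega)
d(phi) = -77.51 deg = -1.352805 rad
d(omega) = 2*pi*(4923.7 - 4704.7) = 1376.0176 rad/s
tau = -(-1.352805) / 1376.0176
    = 0.9831 ms

0.9831 ms


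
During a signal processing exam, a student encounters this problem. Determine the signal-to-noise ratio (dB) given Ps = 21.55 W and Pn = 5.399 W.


SNR in decibels:
SNR = 10 * log10(Ps / Pn)
    = 10 * log10(21.55 / 5.399)
    = 10 * log10(3.9915)
    = 10 * 0.6011
    = 6.01 dB

6.01 dB


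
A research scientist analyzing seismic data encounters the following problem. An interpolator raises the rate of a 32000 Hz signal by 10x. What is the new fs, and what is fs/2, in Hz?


Step 1 — output sample rate after interpolation by L:
fs_out = L * fs_in = 10 * 32000 = 320000 Hz

Step 2 — Nyquist frequency of the output stream:
f_Nyq = fs_out / 2 = 320000 / 2 = 160000.0 Hz

fs_out = 320000 Hz; f_Nyquist = 160000.0 Hz


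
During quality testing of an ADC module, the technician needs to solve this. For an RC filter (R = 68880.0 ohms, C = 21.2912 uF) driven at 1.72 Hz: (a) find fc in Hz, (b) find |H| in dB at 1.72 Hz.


Step 1 — cutoff frequency:
fc = 1 / (2*pi*R*C)
C = 21.2912 uF = 2.12912e-05 F
fc = 1 / (2*pi*68880.0*2.12912e-05)
   = 0.108524 Hz

Step 2 — magnitude at f = 1.72 Hz:
|H(f)| = 1 / sqrt(1 + (f/fc)^2)
f/fc = 1.72 / 0.108524 = 15.849029
|H| = 1 / sqrt(1 + 251.19172) = 0.0629701
|H|_dB = 20*log10(0.0629701) = -24.02 dB

fc = 0.108524 Hz; |H(1.72 Hz)| = -24.02 dB


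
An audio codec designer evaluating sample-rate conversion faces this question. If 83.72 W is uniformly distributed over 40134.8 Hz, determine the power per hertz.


Power spectral density:
PSD = P / BW
    = 83.72 / 40134.8
    = 0.00208597 W/Hz

0.00208597 W/Hz


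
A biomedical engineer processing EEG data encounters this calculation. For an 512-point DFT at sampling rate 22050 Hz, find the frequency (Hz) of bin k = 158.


Frequency of DFT bin k:
f_k = k * fs / N
    = 158 * 22050 / 512
    = 3483900 / 512
    = 6804.492 Hz

6804.492 Hz


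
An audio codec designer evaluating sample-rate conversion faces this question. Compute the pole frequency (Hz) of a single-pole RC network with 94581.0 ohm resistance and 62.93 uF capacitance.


Cutoff frequency of a first-order RC filter:
fc = 1 / (2 * pi * R * C)
C = 62.93 uF = 6.293e-05 F
fc = 1 / (2 * pi * 94581.0 * 6.293e-05)
   = 1 / 37.397407924449
   = 0.02674 Hz

0.02674 Hz


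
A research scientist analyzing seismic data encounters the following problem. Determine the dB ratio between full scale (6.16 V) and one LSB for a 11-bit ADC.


Dynamic range from full-scale to LSB:
V_min = V_max / 2^bits = 6.16 / 2^11
DR = 20 * log10(V_max / V_min)
   = 20 * log10(2^11)
   = 20 * 11 * log10(2)
   = 66.23 dB

66.23 dB


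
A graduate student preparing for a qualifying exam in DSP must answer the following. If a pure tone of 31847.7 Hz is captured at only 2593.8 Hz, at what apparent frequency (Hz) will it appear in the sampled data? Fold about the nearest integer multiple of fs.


Compute the nearest integer multiple of fs to the signal:
n = round(31847.7 / 2593.8) = 12
f_alias = |31847.7 - 12 * 2593.8|
        = |31847.7 - 31125.6|
        = 722.1 Hz

722.1


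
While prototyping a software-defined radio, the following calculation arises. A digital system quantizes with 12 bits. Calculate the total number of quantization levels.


Number of quantization levels = 2^N
= 2^12
= 4096

4096


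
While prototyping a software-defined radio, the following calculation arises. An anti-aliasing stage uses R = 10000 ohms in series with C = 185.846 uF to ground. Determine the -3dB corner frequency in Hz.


Cutoff frequency of a first-order RC filter:
fc = 1 / (2 * pi * R * C)
C = 185.846 uF = 0.000185846 F
fc = 1 / (2 * pi * 10000 * 0.000185846)
   = 1 / 11.677048565981
   = 0.085638 Hz

0.085638 Hz


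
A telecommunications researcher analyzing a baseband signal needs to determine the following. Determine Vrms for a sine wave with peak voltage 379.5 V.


RMS voltage for a sinusoidal waveform:
V_rms = V_peak / sqrt(2)
      = 379.5 / 1.414214
      = 268.347 V

268.347 V


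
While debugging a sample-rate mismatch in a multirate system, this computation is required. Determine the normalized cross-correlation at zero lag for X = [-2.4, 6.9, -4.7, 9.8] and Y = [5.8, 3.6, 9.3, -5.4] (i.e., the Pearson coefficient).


Pearson correlation coefficient (population):
r = cov(X,Y) / (std(X) * std(Y))
Mean X = 2.4, Mean Y = 3.325
Cov(X,Y) = -29.4075
Std(X) = 6.092208, Std(Y) = 5.432023
r = -0.8886

-0.8886


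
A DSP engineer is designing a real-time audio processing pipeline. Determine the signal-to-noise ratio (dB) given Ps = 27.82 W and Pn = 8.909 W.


SNR in decibels:
SNR = 10 * log10(Ps / Pn)
    = 10 * log10(27.82 / 8.909)
    = 10 * log10(3.1227)
    = 10 * 0.4945
    = 4.95 dB

4.95 dB


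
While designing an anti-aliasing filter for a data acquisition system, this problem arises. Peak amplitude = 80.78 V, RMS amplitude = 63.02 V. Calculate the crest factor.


Crest factor is the ratio of peak to RMS:
CF = V_peak / V_rms
   = 80.78 / 63.02
   = 1.2818

1.2818


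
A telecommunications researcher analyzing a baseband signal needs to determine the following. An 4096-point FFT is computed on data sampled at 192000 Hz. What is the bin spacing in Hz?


DFT frequency resolution:
df = fs / N
   = 192000 / 4096
   = 46.875 Hz

46.875 Hz


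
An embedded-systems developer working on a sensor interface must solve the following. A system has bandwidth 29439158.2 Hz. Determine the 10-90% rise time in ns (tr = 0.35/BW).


Rise time from bandwidth relationship:
tr = 0.35 / BW
   = 0.35 / 29439158.2
   = 1.188892691e-08 s
   = 11.8889 ns

11.8889 ns
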